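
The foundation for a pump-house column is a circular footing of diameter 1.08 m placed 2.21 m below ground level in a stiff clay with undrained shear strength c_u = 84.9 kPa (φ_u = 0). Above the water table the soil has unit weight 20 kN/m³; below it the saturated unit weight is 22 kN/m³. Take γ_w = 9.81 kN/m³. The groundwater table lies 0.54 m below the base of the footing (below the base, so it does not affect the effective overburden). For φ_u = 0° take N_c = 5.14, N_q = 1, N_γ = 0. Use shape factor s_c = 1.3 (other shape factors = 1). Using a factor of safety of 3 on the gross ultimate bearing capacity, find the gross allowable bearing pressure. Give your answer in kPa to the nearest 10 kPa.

q_all ≈ 200 kPa

Effective surcharge at the founding depth q = γ·D_f = 20 × 2.21 = 44.2 kPa.
q_ult = c·N_c·s_c + q·N_q
     = 84.9 × 5.14 × 1.3 + 44.2 × 1
     = 567.3 + 44.2 = 611.5 kPa.
q_all = 611.5 / 3 = 203.83 kPa.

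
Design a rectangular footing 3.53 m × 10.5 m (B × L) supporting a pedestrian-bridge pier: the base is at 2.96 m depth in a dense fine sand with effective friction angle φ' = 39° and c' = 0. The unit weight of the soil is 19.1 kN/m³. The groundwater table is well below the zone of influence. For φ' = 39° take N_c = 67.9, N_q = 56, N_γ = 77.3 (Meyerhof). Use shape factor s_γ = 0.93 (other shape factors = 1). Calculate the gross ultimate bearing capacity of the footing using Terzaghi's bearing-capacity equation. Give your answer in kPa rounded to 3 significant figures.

Effective surcharge at the founding depth q = γ·D_f = 19.1 × 2.96 = 56.536 kPa.
q_ult = q·N_q + 0.5·γ·B·N_γ·s_γ
     = 56.536 × 56 + 0.5 × 19.1 × 3.53 × 77.3 × 0.93
     = 3166 + 2423.5 = 5589.5 kPa.

q_ult ≈ 5590 kPa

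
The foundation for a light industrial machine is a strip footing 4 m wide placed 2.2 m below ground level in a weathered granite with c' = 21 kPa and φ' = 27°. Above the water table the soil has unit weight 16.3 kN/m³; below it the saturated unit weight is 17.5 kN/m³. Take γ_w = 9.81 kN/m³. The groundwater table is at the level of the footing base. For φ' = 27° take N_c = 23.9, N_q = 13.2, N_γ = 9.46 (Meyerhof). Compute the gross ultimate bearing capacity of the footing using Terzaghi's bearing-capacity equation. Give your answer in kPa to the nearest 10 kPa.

q_ult ≈ 1120 kPa

Overburden at base level: q = 16.3 × 2.2 = 35.86 kPa.
Below the base the soil is submerged, so the ½γBN_γ term uses γ' = 17.5 − 9.81 = 7.69 kN/m³.
Cohesion term c·N_c = 21 × 23.9 = 501.9 kPa; surcharge term q·N_q = 35.86 × 13.2 = 473.35 kPa; self-weight term 0.5·γ·B·N_γ = 0.5 × 7.69 × 4 × 9.46 = 145.49 kPa.
q_ult = 501.9 + 473.35 + 145.49 = 1120.7 kPa.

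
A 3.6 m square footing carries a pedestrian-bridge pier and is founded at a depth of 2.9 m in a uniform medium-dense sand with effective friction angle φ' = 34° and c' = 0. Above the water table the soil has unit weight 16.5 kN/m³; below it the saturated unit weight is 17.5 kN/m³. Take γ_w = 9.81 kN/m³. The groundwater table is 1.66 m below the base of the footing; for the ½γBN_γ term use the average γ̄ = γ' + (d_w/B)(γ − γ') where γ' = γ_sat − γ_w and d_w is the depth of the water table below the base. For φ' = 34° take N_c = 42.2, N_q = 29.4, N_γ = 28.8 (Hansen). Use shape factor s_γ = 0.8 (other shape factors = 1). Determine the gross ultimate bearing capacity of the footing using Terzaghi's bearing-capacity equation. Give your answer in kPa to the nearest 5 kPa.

Effective surcharge at the founding depth q = γ·D_f = 16.5 × 2.9 = 47.85 kPa.
With d_w = 1.66 m < B, γ̄ = 7.69 + (1.66/3.6) × (16.5 − 7.69) = 11.752 kN/m³.
q_ult = q·N_q + 0.5·γ·B·N_γ·s_γ
     = 47.85 × 29.4 + 0.5 × 11.752 × 3.6 × 28.8 × 0.8
     = 1406.8 + 487.4 = 1894.2 kPa.

q_ult ≈ 1895 kPa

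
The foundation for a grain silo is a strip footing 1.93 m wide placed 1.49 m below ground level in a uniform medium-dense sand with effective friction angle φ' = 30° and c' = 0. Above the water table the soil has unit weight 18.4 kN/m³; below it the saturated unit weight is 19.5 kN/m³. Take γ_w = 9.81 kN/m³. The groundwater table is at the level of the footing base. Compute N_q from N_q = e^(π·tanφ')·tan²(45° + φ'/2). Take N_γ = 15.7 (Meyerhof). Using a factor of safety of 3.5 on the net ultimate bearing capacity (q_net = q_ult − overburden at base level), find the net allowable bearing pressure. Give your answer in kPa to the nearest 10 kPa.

q_all(net) ≈ 180 kPa

N_q = e^(π·tan30°)·tan²(60°) = 18.4.
Effective surcharge at the founding depth q = γ·D_f = 18.4 × 1.49 = 27.416 kPa.
The water table coincides with the base, so in the self-weight term γ → γ' = 9.69 kN/m³.
q_ult = q·N_q + 0.5·γ·B·N_γ
     = 27.416 × 18.401 + 0.5 × 9.69 × 1.93 × 15.7
     = 504.49 + 146.81 = 651.29 kPa.
q_net = 651.29 − 27.416 = 623.88 kPa.
q_all(net) = 623.88 / 3.5 = 178.25 kPa.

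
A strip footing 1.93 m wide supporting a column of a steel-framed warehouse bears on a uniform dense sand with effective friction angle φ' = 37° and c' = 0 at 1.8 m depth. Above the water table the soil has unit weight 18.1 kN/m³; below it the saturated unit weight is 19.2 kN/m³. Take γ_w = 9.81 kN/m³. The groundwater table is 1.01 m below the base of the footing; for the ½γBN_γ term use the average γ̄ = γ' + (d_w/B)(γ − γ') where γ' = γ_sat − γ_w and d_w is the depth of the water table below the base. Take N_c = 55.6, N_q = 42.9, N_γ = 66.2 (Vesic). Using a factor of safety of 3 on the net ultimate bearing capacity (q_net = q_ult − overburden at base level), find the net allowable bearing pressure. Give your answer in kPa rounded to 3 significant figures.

Overburden at base level: q = 18.1 × 1.8 = 32.58 kPa.
The water table is 1.01 m below the base (< B = 1.93 m), so the ½γBN_γ term uses γ̄ = γ' + (d_w/B)(γ − γ') = 9.39 + (1.01/1.93)(18.1 − 9.39) = 13.948 kN/m³.
Surcharge term q·N_q = 32.58 × 42.9 = 1397.7 kPa; self-weight term 0.5·γ·B·N_γ = 0.5 × 13.948 × 1.93 × 66.2 = 891.05 kPa.
q_ult = 1397.7 + 891.05 = 2288.7 kPa.
q_net = 2288.7 − 32.58 = 2256.1 kPa.
q_all(net) = 2256.1 / 3 = 752.05 kPa.

q_all(net) ≈ 752 kPa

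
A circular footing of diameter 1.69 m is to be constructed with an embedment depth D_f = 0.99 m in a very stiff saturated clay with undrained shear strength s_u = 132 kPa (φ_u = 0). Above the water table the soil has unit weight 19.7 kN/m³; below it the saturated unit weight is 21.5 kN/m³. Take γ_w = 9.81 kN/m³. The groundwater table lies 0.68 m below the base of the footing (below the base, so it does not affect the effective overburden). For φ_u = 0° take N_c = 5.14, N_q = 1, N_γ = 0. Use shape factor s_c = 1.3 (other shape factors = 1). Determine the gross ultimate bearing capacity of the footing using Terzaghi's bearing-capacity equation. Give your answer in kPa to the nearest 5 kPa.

q_ult ≈ 900 kPa

q = γ·D_f = 19.7 × 0.99 = 19.503 kPa.
c·N_c·s_c = 132 × 5.14 × 1.3 = 882.02 kPa
q·N_q = 19.503 × 1 = 19.503 kPa
q_ult = 882.02 + 19.503 = 901.53 kPa.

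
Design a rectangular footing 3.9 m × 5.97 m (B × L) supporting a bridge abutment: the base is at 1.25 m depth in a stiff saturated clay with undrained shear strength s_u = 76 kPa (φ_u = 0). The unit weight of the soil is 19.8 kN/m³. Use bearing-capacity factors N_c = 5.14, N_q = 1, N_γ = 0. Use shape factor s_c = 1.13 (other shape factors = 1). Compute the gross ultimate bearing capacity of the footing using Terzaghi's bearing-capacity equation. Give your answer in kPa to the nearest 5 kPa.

q = γ·D_f = 19.8 × 1.25 = 24.75 kPa.
c·N_c·s_c = 76 × 5.14 × 1.13 = 441.42 kPa
q·N_q = 24.75 × 1 = 24.75 kPa
q_ult = 441.42 + 24.75 = 466.17 kPa.

q_ult ≈ 465 kPa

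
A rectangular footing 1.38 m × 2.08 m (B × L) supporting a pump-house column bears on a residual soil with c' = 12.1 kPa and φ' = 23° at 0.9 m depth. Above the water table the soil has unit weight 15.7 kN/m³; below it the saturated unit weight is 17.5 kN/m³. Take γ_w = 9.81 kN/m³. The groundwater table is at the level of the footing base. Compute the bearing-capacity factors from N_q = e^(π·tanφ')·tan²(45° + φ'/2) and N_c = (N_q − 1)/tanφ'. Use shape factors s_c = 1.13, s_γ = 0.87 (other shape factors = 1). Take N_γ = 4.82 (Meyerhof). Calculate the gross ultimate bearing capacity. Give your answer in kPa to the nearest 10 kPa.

q_ult ≈ 390 kPa

tan23° = 0.4245, so N_q = e^(π×0.4245)·tan²(56.5°) = 3.794 × 2.283 = 8.66.
N_c = (8.66 − 1)/tan23° = 18.05.
Effective surcharge at the founding depth q = γ·D_f = 15.7 × 0.9 = 14.13 kPa.
The water table coincides with the base, so in the self-weight term γ → γ' = 7.69 kN/m³.
q_ult = c·N_c·s_c + q·N_q + 0.5·γ·B·N_γ·s_γ
     = 12.1 × 18.049 × 1.13 + 14.13 × 8.6612 + 0.5 × 7.69 × 1.38 × 4.82 × 0.87
     = 246.78 + 122.38 + 22.251 = 391.41 kPa.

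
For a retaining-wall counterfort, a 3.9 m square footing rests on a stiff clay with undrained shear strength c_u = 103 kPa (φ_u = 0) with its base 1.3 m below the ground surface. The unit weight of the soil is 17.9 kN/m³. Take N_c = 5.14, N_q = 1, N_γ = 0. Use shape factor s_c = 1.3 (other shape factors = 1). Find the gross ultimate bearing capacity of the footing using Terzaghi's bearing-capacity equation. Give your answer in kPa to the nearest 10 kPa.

q_ult ≈ 710 kPa

Effective surcharge at the founding depth q = γ·D_f = 17.9 × 1.3 = 23.27 kPa.
q_ult = c·N_c·s_c + q·N_q
     = 103 × 5.14 × 1.3 + 23.27 × 1
     = 688.25 + 23.27 = 711.52 kPa.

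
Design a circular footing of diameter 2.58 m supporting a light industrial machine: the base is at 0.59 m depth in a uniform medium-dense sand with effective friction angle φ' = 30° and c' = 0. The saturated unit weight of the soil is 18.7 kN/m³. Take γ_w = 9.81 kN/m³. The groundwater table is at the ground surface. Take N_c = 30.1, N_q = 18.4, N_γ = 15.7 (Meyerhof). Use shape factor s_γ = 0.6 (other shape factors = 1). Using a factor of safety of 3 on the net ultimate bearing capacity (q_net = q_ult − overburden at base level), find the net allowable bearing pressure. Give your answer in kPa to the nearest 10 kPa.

q_all(net) ≈ 70 kPa

With the water table at the surface the whole profile is submerged: γ' = 18.7 − 9.81 = 8.89 kN/m³, so q = γ'·D_f = 5.2451 kPa; the same γ' applies in the ½γBN_γ term.
q_ult = q·N_q + 0.5·γ·B·N_γ·s_γ
     = 5.2451 × 18.4 + 0.5 × 8.89 × 2.58 × 15.7 × 0.6
     = 96.51 + 108.03 = 204.54 kPa.
q_net = 204.54 − 5.2451 = 199.29 kPa.
q_all(net) = 199.29 / 3 = 66.431 kPa.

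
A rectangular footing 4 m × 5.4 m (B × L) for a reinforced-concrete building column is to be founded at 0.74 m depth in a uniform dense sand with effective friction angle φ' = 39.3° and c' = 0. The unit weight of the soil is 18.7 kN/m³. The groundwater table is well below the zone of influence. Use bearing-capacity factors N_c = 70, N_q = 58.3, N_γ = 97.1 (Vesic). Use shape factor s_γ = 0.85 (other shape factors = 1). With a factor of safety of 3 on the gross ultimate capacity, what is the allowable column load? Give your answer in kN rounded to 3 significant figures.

Overburden at base level: q = 18.7 × 0.74 = 13.838 kPa.
Surcharge term q·N_q = 13.838 × 58.3 = 806.76 kPa; self-weight term 0.5·γ·B·N_γ·s_γ = 0.5 × 18.7 × 4 × 97.1 × 0.85 = 3086.8 kPa.
q_ult = 806.76 + 3086.8 = 3893.6 kPa.
Gross allowable pressure q_all = 3893.6 / 3 = 1297.9 kPa.
Footing area = 21.6 m², so allowable column load = 1297.9 × 21.6 = 28034 kN.

P_all ≈ 28000 kN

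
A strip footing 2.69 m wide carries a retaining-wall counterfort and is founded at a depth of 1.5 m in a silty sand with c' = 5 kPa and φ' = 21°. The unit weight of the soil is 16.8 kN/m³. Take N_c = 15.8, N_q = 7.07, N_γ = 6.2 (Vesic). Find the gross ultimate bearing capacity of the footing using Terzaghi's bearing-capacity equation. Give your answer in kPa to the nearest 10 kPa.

q = γ·D_f = 16.8 × 1.5 = 25.2 kPa.
c·N_c = 5 × 15.8 = 79 kPa
q·N_q = 25.2 × 7.07 = 178.16 kPa
0.5·γ·B·N_γ = 0.5 × 16.8 × 2.69 × 6.2 = 140.1 kPa
q_ult = 79 + 178.16 + 140.1 = 397.26 kPa.

q_ult ≈ 400 kPa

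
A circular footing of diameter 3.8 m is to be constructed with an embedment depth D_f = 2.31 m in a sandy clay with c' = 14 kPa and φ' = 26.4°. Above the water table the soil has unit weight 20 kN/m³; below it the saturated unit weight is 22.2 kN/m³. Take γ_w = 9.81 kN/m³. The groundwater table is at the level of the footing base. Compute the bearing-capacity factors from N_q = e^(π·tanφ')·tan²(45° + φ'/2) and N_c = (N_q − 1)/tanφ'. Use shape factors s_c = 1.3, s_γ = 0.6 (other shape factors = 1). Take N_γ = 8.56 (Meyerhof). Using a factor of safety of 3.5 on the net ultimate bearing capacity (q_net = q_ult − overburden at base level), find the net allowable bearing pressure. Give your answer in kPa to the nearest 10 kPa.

q_all(net) ≈ 300 kPa

N_q = e^(π·tan26.4°)·tan²(58.2°) = 12.37; N_c = (N_q − 1)/tanφ' = 22.91.
q = γ·D_f = 20 × 2.31 = 46.2 kPa.
For the ½γBN_γ term take γ' = 22.2 − 9.81 = 12.39 kN/m³ (soil below base is submerged).
c·N_c·s_c = 14 × 22.91 × 1.3 = 416.96 kPa
q·N_q = 46.2 × 12.373 = 571.62 kPa
0.5·γ·B·N_γ·s_γ = 0.5 × 12.39 × 3.8 × 8.56 × 0.6 = 120.91 kPa
q_ult = 416.96 + 571.62 + 120.91 = 1109.5 kPa.
q_net = 1109.5 − 46.2 = 1063.3 kPa.
q_all(net) = 1063.3 / 3.5 = 303.8 kPa.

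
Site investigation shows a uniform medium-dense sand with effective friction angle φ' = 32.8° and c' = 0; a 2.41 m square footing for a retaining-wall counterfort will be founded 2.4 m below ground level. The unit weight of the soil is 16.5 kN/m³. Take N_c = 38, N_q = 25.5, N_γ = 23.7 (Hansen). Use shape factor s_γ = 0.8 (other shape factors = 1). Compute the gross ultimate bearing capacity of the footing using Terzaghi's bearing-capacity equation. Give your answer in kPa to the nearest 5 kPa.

q_ult ≈ 1385 kPa

Effective surcharge at the founding depth q = γ·D_f = 16.5 × 2.4 = 39.6 kPa.
q_ult = q·N_q + 0.5·γ·B·N_γ·s_γ
     = 39.6 × 25.5 + 0.5 × 16.5 × 2.41 × 23.7 × 0.8
     = 1009.8 + 376.97 = 1386.8 kPa.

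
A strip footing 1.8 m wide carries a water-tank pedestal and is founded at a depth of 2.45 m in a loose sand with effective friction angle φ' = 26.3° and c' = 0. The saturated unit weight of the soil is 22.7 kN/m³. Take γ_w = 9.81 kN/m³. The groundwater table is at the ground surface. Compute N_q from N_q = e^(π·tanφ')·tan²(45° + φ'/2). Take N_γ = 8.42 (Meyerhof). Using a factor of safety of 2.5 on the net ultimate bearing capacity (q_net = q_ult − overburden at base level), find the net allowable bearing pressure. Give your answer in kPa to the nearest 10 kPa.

N_q = e^(π·tan26.3°)·tan²(58.15°) = 12.24.
With the water table at the surface the whole profile is submerged: γ' = 22.7 − 9.81 = 12.89 kN/m³, so q = γ'·D_f = 31.581 kPa; the same γ' applies in the ½γBN_γ term.
q_ult = q·N_q + 0.5·γ·B·N_γ
     = 31.581 × 12.241 + 0.5 × 12.89 × 1.8 × 8.42
     = 386.57 + 97.68 = 484.25 kPa.
q_net = 484.25 − 31.581 = 452.67 kPa.
q_all(net) = 452.67 / 2.5 = 181.07 kPa.

q_all(net) ≈ 180 kPa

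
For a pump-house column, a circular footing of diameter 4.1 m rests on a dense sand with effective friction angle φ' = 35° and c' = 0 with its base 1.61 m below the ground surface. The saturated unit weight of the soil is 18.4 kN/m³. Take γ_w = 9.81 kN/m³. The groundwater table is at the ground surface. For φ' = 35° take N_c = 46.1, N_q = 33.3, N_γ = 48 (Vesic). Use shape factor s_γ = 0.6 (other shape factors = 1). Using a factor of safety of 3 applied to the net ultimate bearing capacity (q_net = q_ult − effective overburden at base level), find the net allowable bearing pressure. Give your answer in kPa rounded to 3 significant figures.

γ' = 18.4 − 9.81 = 8.59 kN/m³ (submerged throughout). q = 8.59 × 1.61 = 13.83 kPa; the same γ' applies in the ½γBN_γ term.
q·N_q = 13.83 × 33.3 = 460.54 kPa
0.5·γ·B·N_γ·s_γ = 0.5 × 8.59 × 4.1 × 48 × 0.6 = 507.15 kPa
q_ult = 460.54 + 507.15 = 967.69 kPa.
Net ultimate: q_net = 967.69 − 13.83 = 953.86 kPa.
q_all(net) = 953.86 / 3 = 317.95 kPa.

q_all(net) ≈ 318 kPa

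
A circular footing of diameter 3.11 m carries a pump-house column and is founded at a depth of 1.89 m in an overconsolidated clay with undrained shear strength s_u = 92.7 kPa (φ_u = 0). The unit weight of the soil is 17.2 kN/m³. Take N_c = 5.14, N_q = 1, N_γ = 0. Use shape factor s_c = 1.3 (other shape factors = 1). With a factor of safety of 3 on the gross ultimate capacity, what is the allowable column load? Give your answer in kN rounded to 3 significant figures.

P_all ≈ 1650 kN

Overburden at base level: q = 17.2 × 1.89 = 32.508 kPa.
Cohesion term c·N_c·s_c = 92.7 × 5.14 × 1.3 = 619.42 kPa; surcharge term q·N_q = 32.508 × 1 = 32.508 kPa.
q_ult = 619.42 + 32.508 = 651.93 kPa.
Gross allowable pressure q_all = 651.93 / 3 = 217.31 kPa.
Footing area = 7.5964 m², so allowable column load = 217.31 × 7.5964 = 1650.8 kN.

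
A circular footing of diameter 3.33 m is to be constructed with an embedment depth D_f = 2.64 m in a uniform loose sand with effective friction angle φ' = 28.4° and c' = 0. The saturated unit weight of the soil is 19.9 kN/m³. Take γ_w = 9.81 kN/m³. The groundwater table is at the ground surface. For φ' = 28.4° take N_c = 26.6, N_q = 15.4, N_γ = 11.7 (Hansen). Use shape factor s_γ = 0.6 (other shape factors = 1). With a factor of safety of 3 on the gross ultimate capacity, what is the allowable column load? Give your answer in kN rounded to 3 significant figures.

P_all ≈ 1530 kN

γ' = 19.9 − 9.81 = 10.09 kN/m³ (submerged throughout). q = 10.09 × 2.64 = 26.638 kPa; the same γ' applies in the ½γBN_γ term.
q·N_q = 26.638 × 15.4 = 410.22 kPa
0.5·γ·B·N_γ·s_γ = 0.5 × 10.09 × 3.33 × 11.7 × 0.6 = 117.93 kPa
q_ult = 410.22 + 117.93 = 528.15 kPa.
Gross allowable pressure q_all = 528.15 / 3 = 176.05 kPa.
Footing area = 8.7092 m², so allowable column load = 176.05 × 8.7092 = 1533.3 kN.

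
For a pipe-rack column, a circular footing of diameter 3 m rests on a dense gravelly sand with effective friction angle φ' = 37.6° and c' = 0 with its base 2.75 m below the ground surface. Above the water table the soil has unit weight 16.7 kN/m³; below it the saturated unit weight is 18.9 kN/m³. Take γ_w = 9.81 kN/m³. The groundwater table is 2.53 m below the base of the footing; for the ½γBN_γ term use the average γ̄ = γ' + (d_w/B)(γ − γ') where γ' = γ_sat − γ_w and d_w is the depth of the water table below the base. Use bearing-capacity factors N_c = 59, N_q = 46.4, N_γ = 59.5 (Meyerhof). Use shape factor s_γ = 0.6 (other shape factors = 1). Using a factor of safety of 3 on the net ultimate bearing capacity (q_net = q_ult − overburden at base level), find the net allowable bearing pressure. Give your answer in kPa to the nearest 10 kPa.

q_all(net) ≈ 970 kPa

Effective surcharge at the founding depth q = γ·D_f = 16.7 × 2.75 = 45.925 kPa.
With d_w = 2.53 m < B, γ̄ = 9.09 + (2.53/3) × (16.7 − 9.09) = 15.508 kN/m³.
q_ult = q·N_q + 0.5·γ·B·N_γ·s_γ
     = 45.925 × 46.4 + 0.5 × 15.508 × 3 × 59.5 × 0.6
     = 2130.9 + 830.44 = 2961.4 kPa.
q_net = 2961.4 − 45.925 = 2915.4 kPa.
q_all(net) = 2915.4 / 3 = 971.81 kPa.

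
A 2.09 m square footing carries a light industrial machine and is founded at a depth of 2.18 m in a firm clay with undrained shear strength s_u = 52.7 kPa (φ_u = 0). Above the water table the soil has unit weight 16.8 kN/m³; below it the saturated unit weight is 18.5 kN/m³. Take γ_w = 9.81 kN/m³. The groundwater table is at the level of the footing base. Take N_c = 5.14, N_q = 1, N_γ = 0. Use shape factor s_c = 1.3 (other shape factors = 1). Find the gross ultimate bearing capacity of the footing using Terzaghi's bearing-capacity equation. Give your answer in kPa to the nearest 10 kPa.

q_ult ≈ 390 kPa

Overburden at base level: q = 16.8 × 2.18 = 36.624 kPa.
Cohesion term c·N_c·s_c = 52.7 × 5.14 × 1.3 = 352.14 kPa; surcharge term q·N_q = 36.624 × 1 = 36.624 kPa.
q_ult = 352.14 + 36.624 = 388.77 kPa.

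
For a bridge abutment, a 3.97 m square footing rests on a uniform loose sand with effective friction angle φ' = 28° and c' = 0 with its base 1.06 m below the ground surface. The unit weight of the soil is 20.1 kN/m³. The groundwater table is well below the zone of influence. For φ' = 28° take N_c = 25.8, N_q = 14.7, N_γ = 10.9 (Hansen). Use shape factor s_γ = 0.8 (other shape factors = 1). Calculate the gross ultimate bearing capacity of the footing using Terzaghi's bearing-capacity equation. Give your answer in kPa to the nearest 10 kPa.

q = γ·D_f = 20.1 × 1.06 = 21.306 kPa.
q·N_q = 21.306 × 14.7 = 313.2 kPa
0.5·γ·B·N_γ·s_γ = 0.5 × 20.1 × 3.97 × 10.9 × 0.8 = 347.91 kPa
q_ult = 313.2 + 347.91 = 661.11 kPa.

q_ult ≈ 660 kPa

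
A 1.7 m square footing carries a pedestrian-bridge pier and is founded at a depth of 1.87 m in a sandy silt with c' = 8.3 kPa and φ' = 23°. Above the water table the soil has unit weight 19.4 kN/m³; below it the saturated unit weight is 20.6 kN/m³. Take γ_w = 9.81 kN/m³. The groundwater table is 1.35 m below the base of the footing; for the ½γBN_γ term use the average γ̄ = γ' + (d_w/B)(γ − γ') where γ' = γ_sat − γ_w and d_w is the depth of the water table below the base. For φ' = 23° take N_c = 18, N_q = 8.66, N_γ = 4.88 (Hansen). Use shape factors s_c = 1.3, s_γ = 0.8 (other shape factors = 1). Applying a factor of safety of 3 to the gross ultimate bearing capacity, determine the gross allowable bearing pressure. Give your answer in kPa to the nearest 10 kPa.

q_all ≈ 190 kPa

Overburden at base level: q = 19.4 × 1.87 = 36.278 kPa.
The water table is 1.35 m below the base (< B = 1.7 m), so the ½γBN_γ term uses γ̄ = γ' + (d_w/B)(γ − γ') = 10.79 + (1.35/1.7)(19.4 − 10.79) = 17.627 kN/m³.
Cohesion term c·N_c·s_c = 8.3 × 18 × 1.3 = 194.22 kPa; surcharge term q·N_q = 36.278 × 8.66 = 314.17 kPa; self-weight term 0.5·γ·B·N_γ·s_γ = 0.5 × 17.627 × 1.7 × 4.88 × 0.8 = 58.495 kPa.
q_ult = 194.22 + 314.17 + 58.495 = 566.88 kPa.
q_all = q_ult / FS = 566.88 / 3 = 188.96 kPa.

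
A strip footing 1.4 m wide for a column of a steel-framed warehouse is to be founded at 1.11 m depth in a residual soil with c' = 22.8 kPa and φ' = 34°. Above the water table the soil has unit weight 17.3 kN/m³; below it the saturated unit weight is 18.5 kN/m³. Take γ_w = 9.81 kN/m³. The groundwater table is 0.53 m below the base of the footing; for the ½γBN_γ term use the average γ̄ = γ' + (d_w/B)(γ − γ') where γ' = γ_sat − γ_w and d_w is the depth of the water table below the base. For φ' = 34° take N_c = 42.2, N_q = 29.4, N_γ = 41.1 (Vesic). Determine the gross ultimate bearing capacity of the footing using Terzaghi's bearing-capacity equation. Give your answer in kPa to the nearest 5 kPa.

q_ult ≈ 1870 kPa

q = γ·D_f = 17.3 × 1.11 = 19.203 kPa.
γ' = 8.69 kN/m³; averaging over the depth B below the base, γ̄ = γ' + (d_w/B)(γ − γ') = 11.95 kN/m³.
c·N_c = 22.8 × 42.2 = 962.16 kPa
q·N_q = 19.203 × 29.4 = 564.57 kPa
0.5·γ·B·N_γ = 0.5 × 11.95 × 1.4 × 41.1 = 343.79 kPa
q_ult = 962.16 + 564.57 + 343.79 = 1870.5 kPa.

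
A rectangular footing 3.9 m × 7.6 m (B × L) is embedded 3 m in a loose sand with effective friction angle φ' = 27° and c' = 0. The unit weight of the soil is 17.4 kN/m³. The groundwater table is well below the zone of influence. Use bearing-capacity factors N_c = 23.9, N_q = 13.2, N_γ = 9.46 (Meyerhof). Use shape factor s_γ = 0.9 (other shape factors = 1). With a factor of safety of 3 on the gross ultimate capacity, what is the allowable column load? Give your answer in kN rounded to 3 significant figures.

Overburden at base level: q = 17.4 × 3 = 52.2 kPa.
Surcharge term q·N_q = 52.2 × 13.2 = 689.04 kPa; self-weight term 0.5·γ·B·N_γ·s_γ = 0.5 × 17.4 × 3.9 × 9.46 × 0.9 = 288.88 kPa.
q_ult = 689.04 + 288.88 = 977.92 kPa.
Gross allowable pressure q_all = 977.92 / 3 = 325.97 kPa.
Footing area = 29.64 m², so allowable column load = 325.97 × 29.64 = 9661.8 kN.

P_all ≈ 9660 kN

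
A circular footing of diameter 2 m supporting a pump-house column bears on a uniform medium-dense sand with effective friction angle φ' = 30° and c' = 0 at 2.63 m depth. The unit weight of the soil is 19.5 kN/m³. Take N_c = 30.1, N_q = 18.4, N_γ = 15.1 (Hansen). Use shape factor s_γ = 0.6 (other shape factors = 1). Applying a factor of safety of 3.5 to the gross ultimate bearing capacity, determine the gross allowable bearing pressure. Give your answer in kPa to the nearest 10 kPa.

q_all ≈ 320 kPa

q = γ·D_f = 19.5 × 2.63 = 51.285 kPa.
q·N_q = 51.285 × 18.4 = 943.64 kPa
0.5·γ·B·N_γ·s_γ = 0.5 × 19.5 × 2 × 15.1 × 0.6 = 176.67 kPa
q_ult = 943.64 + 176.67 = 1120.3 kPa.
q_all = q_ult / FS = 1120.3 / 3.5 = 320.09 kPa.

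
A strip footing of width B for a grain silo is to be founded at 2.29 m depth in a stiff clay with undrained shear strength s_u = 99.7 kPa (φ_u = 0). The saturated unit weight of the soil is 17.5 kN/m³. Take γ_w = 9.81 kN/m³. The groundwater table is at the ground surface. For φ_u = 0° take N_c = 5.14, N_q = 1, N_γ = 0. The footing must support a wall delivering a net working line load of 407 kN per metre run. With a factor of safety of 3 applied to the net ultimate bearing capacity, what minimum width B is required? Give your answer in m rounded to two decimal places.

B = 2.38 m

Water table at ground surface, so effective unit weight γ' = 17.5 − 9.81 = 7.69 kN/m³ is used throughout; overburden q = 7.69 × 2.29 = 17.61 kPa.
Cohesion term c·N_c = 99.7 × 5.14 = 512.46 kPa; surcharge term q·N_q = 17.61 × 1 = 17.61 kPa.
q_ult = 512.46 + 17.61 = 530.07 kPa.
For φ = 0 the ½γBN_γ term vanishes, so q_ult is independent of B. q_net = 530.07 − 17.61 = 512.46 kPa; q_all(net) = 512.46/3 = 170.82 kPa.
Required width B = w / q_all(net) = 407 / 170.82 = 2.383 m.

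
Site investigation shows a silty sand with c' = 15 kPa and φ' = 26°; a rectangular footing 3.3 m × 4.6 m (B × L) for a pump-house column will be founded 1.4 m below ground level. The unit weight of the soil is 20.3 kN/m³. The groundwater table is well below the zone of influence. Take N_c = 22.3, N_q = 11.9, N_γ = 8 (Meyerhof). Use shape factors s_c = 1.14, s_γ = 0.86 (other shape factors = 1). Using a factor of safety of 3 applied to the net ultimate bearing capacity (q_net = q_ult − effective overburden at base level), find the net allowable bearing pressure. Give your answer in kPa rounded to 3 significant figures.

Overburden at base level: q = 20.3 × 1.4 = 28.42 kPa.
Cohesion term c·N_c·s_c = 15 × 22.3 × 1.14 = 381.33 kPa; surcharge term q·N_q = 28.42 × 11.9 = 338.2 kPa; self-weight term 0.5·γ·B·N_γ·s_γ = 0.5 × 20.3 × 3.3 × 8 × 0.86 = 230.45 kPa.
q_ult = 381.33 + 338.2 + 230.45 = 949.97 kPa.
Net ultimate: q_net = 949.97 − 28.42 = 921.55 kPa.
q_all(net) = 921.55 / 3 = 307.18 kPa.

q_all(net) ≈ 307 kPa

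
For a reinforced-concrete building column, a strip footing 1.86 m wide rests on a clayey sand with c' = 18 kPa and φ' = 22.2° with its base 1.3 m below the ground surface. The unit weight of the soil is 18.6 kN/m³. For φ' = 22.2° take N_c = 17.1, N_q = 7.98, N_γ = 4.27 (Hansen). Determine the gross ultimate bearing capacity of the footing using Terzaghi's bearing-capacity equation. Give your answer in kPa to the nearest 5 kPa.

q = γ·D_f = 18.6 × 1.3 = 24.18 kPa.
c·N_c = 18 × 17.1 = 307.8 kPa
q·N_q = 24.18 × 7.98 = 192.96 kPa
0.5·γ·B·N_γ = 0.5 × 18.6 × 1.86 × 4.27 = 73.862 kPa
q_ult = 307.8 + 192.96 + 73.862 = 574.62 kPa.

q_ult ≈ 575 kPa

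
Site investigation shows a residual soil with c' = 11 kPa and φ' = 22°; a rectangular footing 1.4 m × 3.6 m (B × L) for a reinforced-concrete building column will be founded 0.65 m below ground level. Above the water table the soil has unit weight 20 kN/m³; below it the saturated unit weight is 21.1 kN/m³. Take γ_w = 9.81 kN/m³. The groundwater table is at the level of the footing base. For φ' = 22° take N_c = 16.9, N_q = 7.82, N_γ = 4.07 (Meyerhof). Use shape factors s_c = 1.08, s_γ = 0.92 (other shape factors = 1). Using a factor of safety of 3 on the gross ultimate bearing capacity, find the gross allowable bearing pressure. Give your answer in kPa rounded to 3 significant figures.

q_all ≈ 111 kPa

Overburden at base level: q = 20 × 0.65 = 13 kPa.
Below the base the soil is submerged, so the ½γBN_γ term uses γ' = 21.1 − 9.81 = 11.29 kN/m³.
Cohesion term c·N_c·s_c = 11 × 16.9 × 1.08 = 200.77 kPa; surcharge term q·N_q = 13 × 7.82 = 101.66 kPa; self-weight term 0.5·γ·B·N_γ·s_γ = 0.5 × 11.29 × 1.4 × 4.07 × 0.92 = 29.592 kPa.
q_ult = 200.77 + 101.66 + 29.592 = 332.02 kPa.
q_all = 332.02 / 3 = 110.67 kPa.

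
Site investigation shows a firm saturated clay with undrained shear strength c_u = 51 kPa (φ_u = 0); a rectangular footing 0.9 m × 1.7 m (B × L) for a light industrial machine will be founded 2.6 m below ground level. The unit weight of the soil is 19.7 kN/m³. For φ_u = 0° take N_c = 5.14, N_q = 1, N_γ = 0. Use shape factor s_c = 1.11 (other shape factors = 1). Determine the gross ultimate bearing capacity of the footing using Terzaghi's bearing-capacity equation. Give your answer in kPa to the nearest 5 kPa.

q_ult ≈ 340 kPa

Overburden at base level: q = 19.7 × 2.6 = 51.22 kPa.
Cohesion term c·N_c·s_c = 51 × 5.14 × 1.11 = 290.98 kPa; surcharge term q·N_q = 51.22 × 1 = 51.22 kPa.
q_ult = 290.98 + 51.22 = 342.2 kPa.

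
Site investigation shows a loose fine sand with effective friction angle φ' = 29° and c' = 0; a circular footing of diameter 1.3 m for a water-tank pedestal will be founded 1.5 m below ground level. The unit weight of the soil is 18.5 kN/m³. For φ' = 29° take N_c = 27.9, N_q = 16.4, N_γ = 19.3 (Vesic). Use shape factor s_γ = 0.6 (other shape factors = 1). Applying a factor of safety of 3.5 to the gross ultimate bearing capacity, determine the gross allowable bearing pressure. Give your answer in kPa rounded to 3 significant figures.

q_all ≈ 170 kPa

Overburden at base level: q = 18.5 × 1.5 = 27.75 kPa.
Surcharge term q·N_q = 27.75 × 16.4 = 455.1 kPa; self-weight term 0.5·γ·B·N_γ·s_γ = 0.5 × 18.5 × 1.3 × 19.3 × 0.6 = 139.25 kPa.
q_ult = 455.1 + 139.25 = 594.35 kPa.
q_all = q_ult / FS = 594.35 / 3.5 = 169.81 kPa.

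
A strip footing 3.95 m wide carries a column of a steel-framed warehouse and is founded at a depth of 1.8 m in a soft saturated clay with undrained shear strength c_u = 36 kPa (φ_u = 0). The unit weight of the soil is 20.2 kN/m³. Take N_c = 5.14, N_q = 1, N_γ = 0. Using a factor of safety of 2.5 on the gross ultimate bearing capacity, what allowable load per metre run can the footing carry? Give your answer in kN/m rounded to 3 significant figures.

≈ 350 kN/m

q = γ·D_f = 20.2 × 1.8 = 36.36 kPa.
c·N_c = 36 × 5.14 = 185.04 kPa
q·N_q = 36.36 × 1 = 36.36 kPa
q_ult = 185.04 + 36.36 = 221.4 kPa.
Gross allowable pressure q_all = 221.4 / 2.5 = 88.56 kPa.
Allowable wall load = q_all × B = 88.56 × 3.95 = 349.81 kN per metre run.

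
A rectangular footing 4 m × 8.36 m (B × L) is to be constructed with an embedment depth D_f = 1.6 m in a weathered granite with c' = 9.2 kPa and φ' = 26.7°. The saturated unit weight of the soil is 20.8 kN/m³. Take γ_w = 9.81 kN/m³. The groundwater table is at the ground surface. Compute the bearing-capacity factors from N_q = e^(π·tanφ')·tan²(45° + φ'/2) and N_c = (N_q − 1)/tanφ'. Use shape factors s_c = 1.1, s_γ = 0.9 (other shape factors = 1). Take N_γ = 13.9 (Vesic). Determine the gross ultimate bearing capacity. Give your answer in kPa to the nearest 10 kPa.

tan26.7° = 0.5029, so N_q = e^(π×0.5029)·tan²(58.35°) = 4.855 × 2.632 = 12.78.
N_c = (12.78 − 1)/tan26.7° = 23.42.
With the water table at the surface the whole profile is submerged: γ' = 20.8 − 9.81 = 10.99 kN/m³, so q = γ'·D_f = 17.584 kPa; the same γ' applies in the ½γBN_γ term.
q_ult = c·N_c·s_c + q·N_q + 0.5·γ·B·N_γ·s_γ
     = 9.2 × 23.419 × 1.1 + 17.584 × 12.778 + 0.5 × 10.99 × 4 × 13.9 × 0.9
     = 237 + 224.69 + 274.97 = 736.66 kPa.

q_ult ≈ 740 kPa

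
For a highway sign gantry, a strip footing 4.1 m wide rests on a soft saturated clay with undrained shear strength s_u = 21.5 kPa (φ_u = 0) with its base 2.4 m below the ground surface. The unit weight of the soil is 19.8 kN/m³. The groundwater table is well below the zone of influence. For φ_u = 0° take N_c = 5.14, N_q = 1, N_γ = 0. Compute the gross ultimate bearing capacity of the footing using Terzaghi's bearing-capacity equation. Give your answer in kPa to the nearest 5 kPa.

q_ult ≈ 160 kPa

Effective surcharge at the founding depth q = γ·D_f = 19.8 × 2.4 = 47.52 kPa.
q_ult = c·N_c + q·N_q
     = 21.5 × 5.14 + 47.52 × 1
     = 110.51 + 47.52 = 158.03 kPa.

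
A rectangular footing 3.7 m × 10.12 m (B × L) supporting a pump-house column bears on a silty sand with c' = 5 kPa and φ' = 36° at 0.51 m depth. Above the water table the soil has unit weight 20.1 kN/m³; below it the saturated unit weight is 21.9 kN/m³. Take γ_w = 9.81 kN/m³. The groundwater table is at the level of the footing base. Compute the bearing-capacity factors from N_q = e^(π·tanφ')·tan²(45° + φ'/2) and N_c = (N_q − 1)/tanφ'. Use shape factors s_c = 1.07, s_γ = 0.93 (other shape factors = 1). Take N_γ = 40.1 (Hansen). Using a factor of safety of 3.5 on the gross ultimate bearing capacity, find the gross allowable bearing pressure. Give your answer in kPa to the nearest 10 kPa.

q_all ≈ 430 kPa

N_q = e^(π·tan36°)·tan²(63°) = 37.75; N_c = (N_q − 1)/tanφ' = 50.59.
Overburden at base level: q = 20.1 × 0.51 = 10.251 kPa.
Below the base the soil is submerged, so the ½γBN_γ term uses γ' = 21.9 − 9.81 = 12.09 kN/m³.
Cohesion term c·N_c·s_c = 5 × 50.585 × 1.07 = 270.63 kPa; surcharge term q·N_q = 10.251 × 37.752 = 387 kPa; self-weight term 0.5·γ·B·N_γ·s_γ = 0.5 × 12.09 × 3.7 × 40.1 × 0.93 = 834.11 kPa.
q_ult = 270.63 + 387 + 834.11 = 1491.7 kPa.
q_all = 1491.7 / 3.5 = 426.21 kPa.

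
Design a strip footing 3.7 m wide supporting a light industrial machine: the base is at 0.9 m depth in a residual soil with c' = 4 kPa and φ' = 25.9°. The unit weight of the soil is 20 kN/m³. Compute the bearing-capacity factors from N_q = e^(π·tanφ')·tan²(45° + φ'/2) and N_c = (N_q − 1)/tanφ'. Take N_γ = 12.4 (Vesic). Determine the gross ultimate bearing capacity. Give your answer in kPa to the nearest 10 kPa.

tan25.9° = 0.4856, so N_q = e^(π×0.4856)·tan²(57.95°) = 4.597 × 2.551 = 11.73.
N_c = (11.73 − 1)/tan25.9° = 22.09.
Effective surcharge at the founding depth q = γ·D_f = 20 × 0.9 = 18 kPa.
q_ult = c·N_c + q·N_q + 0.5·γ·B·N_γ
     = 4 × 22.094 + 18 × 11.728 + 0.5 × 20 × 3.7 × 12.4
     = 88.378 + 211.11 + 458.8 = 758.29 kPa.

q_ult ≈ 760 kPa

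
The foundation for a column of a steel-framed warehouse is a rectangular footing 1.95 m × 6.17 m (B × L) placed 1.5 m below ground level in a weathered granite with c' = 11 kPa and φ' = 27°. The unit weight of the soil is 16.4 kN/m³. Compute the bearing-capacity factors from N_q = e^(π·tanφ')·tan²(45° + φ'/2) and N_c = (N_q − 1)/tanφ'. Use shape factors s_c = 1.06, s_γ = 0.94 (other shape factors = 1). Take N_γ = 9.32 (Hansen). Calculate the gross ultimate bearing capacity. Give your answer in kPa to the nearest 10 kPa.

tan27° = 0.5095, so N_q = e^(π×0.5095)·tan²(58.5°) = 4.957 × 2.663 = 13.2.
N_c = (13.2 − 1)/tan27° = 23.94.
q = γ·D_f = 16.4 × 1.5 = 24.6 kPa.
c·N_c·s_c = 11 × 23.942 × 1.06 = 279.17 kPa
q·N_q = 24.6 × 13.199 = 324.7 kPa
0.5·γ·B·N_γ·s_γ = 0.5 × 16.4 × 1.95 × 9.32 × 0.94 = 140.09 kPa
q_ult = 279.17 + 324.7 + 140.09 = 743.95 kPa.

q_ult ≈ 740 kPa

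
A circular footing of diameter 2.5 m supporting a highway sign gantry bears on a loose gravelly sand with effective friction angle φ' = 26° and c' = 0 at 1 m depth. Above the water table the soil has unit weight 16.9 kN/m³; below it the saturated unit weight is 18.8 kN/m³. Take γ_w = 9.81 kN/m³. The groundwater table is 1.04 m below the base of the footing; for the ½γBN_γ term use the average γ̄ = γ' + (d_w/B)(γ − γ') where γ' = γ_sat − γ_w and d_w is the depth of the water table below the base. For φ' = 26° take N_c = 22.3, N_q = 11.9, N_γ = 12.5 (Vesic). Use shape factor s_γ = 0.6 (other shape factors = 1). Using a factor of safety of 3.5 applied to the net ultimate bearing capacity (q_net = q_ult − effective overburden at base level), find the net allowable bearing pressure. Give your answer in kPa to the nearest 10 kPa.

q_all(net) ≈ 90 kPa

Effective surcharge at the founding depth q = γ·D_f = 16.9 × 1 = 16.9 kPa.
With d_w = 1.04 m < B, γ̄ = 8.99 + (1.04/2.5) × (16.9 − 8.99) = 12.281 kN/m³.
q_ult = q·N_q + 0.5·γ·B·N_γ·s_γ
     = 16.9 × 11.9 + 0.5 × 12.281 × 2.5 × 12.5 × 0.6
     = 201.11 + 115.13 = 316.24 kPa.
Net ultimate: q_net = 316.24 − 16.9 = 299.34 kPa.
q_all(net) = 299.34 / 3.5 = 85.526 kPa.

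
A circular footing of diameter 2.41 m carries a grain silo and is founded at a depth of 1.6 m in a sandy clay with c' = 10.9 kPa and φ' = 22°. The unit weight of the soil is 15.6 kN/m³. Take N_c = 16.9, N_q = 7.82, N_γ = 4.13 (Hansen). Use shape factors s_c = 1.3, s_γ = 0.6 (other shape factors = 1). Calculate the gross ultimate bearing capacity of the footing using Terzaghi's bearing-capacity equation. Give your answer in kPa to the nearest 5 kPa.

q_ult ≈ 480 kPa

Overburden at base level: q = 15.6 × 1.6 = 24.96 kPa.
Cohesion term c·N_c·s_c = 10.9 × 16.9 × 1.3 = 239.47 kPa; surcharge term q·N_q = 24.96 × 7.82 = 195.19 kPa; self-weight term 0.5·γ·B·N_γ·s_γ = 0.5 × 15.6 × 2.41 × 4.13 × 0.6 = 46.581 kPa.
q_ult = 239.47 + 195.19 + 46.581 = 481.24 kPa.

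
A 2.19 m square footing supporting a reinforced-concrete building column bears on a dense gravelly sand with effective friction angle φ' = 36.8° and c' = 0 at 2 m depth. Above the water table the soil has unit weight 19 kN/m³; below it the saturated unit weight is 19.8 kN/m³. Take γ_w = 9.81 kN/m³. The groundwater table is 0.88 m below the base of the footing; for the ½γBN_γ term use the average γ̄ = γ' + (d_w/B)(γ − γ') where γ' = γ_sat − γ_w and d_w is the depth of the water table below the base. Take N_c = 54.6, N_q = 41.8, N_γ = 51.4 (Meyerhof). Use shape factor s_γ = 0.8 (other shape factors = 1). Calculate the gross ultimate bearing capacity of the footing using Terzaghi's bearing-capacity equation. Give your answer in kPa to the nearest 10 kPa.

q_ult ≈ 2200 kPa

q = γ·D_f = 19 × 2 = 38 kPa.
γ' = 9.99 kN/m³; averaging over the depth B below the base, γ̄ = γ' + (d_w/B)(γ − γ') = 13.61 kN/m³.
q·N_q = 38 × 41.8 = 1588.4 kPa
0.5·γ·B·N_γ·s_γ = 0.5 × 13.61 × 2.19 × 51.4 × 0.8 = 612.83 kPa
q_ult = 1588.4 + 612.83 = 2201.2 kPa.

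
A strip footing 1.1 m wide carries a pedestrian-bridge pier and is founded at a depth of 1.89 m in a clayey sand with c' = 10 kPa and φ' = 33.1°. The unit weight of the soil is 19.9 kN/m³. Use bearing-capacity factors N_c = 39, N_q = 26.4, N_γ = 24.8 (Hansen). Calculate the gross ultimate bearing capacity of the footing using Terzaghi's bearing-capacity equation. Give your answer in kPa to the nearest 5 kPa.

q_ult ≈ 1655 kPa

Overburden at base level: q = 19.9 × 1.89 = 37.611 kPa.
Cohesion term c·N_c = 10 × 39 = 390 kPa; surcharge term q·N_q = 37.611 × 26.4 = 992.93 kPa; self-weight term 0.5·γ·B·N_γ = 0.5 × 19.9 × 1.1 × 24.8 = 271.44 kPa.
q_ult = 390 + 992.93 + 271.44 = 1654.4 kPa.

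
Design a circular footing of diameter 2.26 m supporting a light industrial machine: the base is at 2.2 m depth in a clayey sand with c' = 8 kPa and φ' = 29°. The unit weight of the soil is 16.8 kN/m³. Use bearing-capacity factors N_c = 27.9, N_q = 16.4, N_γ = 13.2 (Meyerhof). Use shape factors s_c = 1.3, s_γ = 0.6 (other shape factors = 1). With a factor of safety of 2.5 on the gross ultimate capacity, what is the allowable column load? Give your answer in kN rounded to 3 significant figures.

P_all ≈ 1680 kN

Overburden at base level: q = 16.8 × 2.2 = 36.96 kPa.
Cohesion term c·N_c·s_c = 8 × 27.9 × 1.3 = 290.16 kPa; surcharge term q·N_q = 36.96 × 16.4 = 606.14 kPa; self-weight term 0.5·γ·B·N_γ·s_γ = 0.5 × 16.8 × 2.26 × 13.2 × 0.6 = 150.35 kPa.
q_ult = 290.16 + 606.14 + 150.35 = 1046.7 kPa.
Gross allowable pressure q_all = 1046.7 / 2.5 = 418.66 kPa.
Footing area = 4.0115 m², so allowable column load = 418.66 × 4.0115 = 1679.5 kN.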